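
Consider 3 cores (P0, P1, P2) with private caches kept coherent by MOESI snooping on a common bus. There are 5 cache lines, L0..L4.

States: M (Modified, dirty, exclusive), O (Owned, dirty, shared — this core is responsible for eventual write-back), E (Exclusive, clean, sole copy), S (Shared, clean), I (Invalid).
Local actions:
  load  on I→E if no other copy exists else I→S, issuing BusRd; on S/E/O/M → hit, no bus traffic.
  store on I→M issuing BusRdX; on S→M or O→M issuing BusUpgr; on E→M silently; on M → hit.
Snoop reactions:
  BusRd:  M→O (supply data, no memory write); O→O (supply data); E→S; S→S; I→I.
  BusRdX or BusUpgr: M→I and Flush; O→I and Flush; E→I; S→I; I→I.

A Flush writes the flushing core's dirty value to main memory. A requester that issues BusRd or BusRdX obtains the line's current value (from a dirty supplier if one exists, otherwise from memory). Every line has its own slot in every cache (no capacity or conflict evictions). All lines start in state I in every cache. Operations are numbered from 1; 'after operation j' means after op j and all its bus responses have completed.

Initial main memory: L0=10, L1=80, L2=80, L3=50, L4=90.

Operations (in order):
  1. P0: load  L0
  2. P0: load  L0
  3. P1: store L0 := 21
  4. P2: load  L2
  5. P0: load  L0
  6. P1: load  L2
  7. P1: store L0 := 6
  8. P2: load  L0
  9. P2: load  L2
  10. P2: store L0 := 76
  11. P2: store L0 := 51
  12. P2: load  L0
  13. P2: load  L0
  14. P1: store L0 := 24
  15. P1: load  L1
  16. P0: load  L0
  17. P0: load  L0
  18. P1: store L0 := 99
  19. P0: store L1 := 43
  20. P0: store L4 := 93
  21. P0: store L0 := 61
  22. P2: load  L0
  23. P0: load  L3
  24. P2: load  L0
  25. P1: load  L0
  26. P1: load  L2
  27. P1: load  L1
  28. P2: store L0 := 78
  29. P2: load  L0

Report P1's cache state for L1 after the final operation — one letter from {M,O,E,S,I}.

state = S

  op1 P0: load  L0 → E/I/I on L0; bus BusRd; mem=10
  op2 P0: load  L0 → E/I/I on L0; bus (none); mem=10
  op3 P1: store L0 := 21 → I/M/I on L0; bus BusRdX; mem=10
  op4 P2: load  L2 → I/I/E on L2; bus BusRd; mem=80
  op5 P0: load  L0 → S/O/I on L0; bus BusRd; mem=10
  op6 P1: load  L2 → I/S/S on L2; bus BusRd; mem=80
  op7 P1: store L0 := 6 → I/M/I on L0; bus BusUpgr; mem=10
  op8 P2: load  L0 → I/O/S on L0; bus BusRd; mem=10
  op9 P2: load  L2 → I/S/S on L2; bus (none); mem=80
  op10 P2: store L0 := 76 → I/I/M on L0; bus BusUpgr Flush; mem=6
  op11 P2: store L0 := 51 → I/I/M on L0; bus (none); mem=6
  op12 P2: load  L0 → I/I/M on L0; bus (none); mem=6
  op13 P2: load  L0 → I/I/M on L0; bus (none); mem=6
  op14 P1: store L0 := 24 → I/M/I on L0; bus BusRdX Flush; mem=51
  op15 P1: load  L1 → I/E/I on L1; bus BusRd; mem=80
  op16 P0: load  L0 → S/O/I on L0; bus BusRd; mem=51
  op17 P0: load  L0 → S/O/I on L0; bus (none); mem=51
  op18 P1: store L0 := 99 → I/M/I on L0; bus BusUpgr; mem=51
  op19 P0: store L1 := 43 → M/I/I on L1; bus BusRdX; mem=80
  op20 P0: store L4 := 93 → M/I/I on L4; bus BusRdX; mem=90
  op21 P0: store L0 := 61 → M/I/I on L0; bus BusRdX Flush; mem=99
  op22 P2: load  L0 → O/I/S on L0; bus BusRd; mem=99
  op23 P0: load  L3 → E/I/I on L3; bus BusRd; mem=50
  op24 P2: load  L0 → O/I/S on L0; bus (none); mem=99
  op25 P1: load  L0 → O/S/S on L0; bus BusRd; mem=99
  op26 P1: load  L2 → I/S/S on L2; bus (none); mem=80
  op27 P1: load  L1 → O/S/I on L1; bus BusRd; mem=80
  op28 P2: store L0 := 78 → I/I/M on L0; bus BusUpgr Flush; mem=61
  op29 P2: load  L0 → I/I/M on L0; bus (none); mem=61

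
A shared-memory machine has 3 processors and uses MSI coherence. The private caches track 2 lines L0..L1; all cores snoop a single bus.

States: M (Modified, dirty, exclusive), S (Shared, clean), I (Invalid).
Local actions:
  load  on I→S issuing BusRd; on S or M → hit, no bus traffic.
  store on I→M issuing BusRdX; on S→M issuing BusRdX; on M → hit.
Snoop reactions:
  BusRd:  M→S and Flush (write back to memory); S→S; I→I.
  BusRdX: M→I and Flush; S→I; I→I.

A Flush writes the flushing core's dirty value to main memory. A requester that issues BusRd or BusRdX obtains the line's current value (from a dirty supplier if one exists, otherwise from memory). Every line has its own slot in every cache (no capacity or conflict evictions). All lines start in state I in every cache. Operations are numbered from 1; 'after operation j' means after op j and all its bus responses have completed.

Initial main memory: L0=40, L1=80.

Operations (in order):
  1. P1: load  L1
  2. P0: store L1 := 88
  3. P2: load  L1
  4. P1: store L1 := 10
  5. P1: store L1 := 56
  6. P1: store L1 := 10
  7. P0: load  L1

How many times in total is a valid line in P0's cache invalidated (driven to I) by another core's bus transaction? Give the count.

invalidations = 1

[1] P1: load  L1 | P0:I, P1:S(80), P2:I | bus: BusRd
[2] P0: store L1 := 88 | P0:M(88), P1:I, P2:I | bus: BusRdX
[3] P2: load  L1 | P0:S(88), P1:I, P2:S(88) | bus: BusRd,Flush
[4] P1: store L1 := 10 | P0:I, P1:M(10), P2:I | bus: BusRdX
[5] P1: store L1 := 56 | P0:I, P1:M(56), P2:I | bus: none
[6] P1: store L1 := 10 | P0:I, P1:M(10), P2:I | bus: none
[7] P0: load  L1 | P0:S(10), P1:S(10), P2:I | bus: BusRd,Flush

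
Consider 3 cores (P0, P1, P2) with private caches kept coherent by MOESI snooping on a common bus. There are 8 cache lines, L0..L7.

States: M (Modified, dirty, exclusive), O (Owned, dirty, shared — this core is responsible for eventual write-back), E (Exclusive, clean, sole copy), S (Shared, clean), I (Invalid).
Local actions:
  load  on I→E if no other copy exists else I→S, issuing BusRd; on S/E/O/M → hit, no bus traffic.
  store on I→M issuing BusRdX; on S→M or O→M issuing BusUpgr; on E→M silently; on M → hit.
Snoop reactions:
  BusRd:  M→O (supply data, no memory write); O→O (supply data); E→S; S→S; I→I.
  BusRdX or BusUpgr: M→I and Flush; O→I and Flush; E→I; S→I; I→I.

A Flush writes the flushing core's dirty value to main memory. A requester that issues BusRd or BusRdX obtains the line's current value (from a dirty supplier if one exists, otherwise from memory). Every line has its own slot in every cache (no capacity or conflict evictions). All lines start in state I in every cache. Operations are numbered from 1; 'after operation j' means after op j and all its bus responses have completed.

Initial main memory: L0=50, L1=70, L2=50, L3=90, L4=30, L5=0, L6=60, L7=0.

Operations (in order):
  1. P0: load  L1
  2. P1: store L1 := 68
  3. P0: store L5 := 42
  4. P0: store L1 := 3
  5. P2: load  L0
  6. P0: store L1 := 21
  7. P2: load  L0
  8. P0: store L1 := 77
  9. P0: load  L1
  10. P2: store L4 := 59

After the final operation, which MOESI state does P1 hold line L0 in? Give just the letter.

state = I

  op1 P0: load  L1 → E/I/I on L1; bus BusRd; mem=70
  op2 P1: store L1 := 68 → I/M/I on L1; bus BusRdX; mem=70
  op3 P0: store L5 := 42 → M/I/I on L5; bus BusRdX; mem=0
  op4 P0: store L1 := 3 → M/I/I on L1; bus BusRdX Flush; mem=68
  op5 P2: load  L0 → I/I/E on L0; bus BusRd; mem=50
  op6 P0: store L1 := 21 → M/I/I on L1; bus (none); mem=68
  op7 P2: load  L0 → I/I/E on L0; bus (none); mem=50
  op8 P0: store L1 := 77 → M/I/I on L1; bus (none); mem=68
  op9 P0: load  L1 → M/I/I on L1; bus (none); mem=68
  op10 P2: store L4 := 59 → I/I/M on L4; bus BusRdX; mem=30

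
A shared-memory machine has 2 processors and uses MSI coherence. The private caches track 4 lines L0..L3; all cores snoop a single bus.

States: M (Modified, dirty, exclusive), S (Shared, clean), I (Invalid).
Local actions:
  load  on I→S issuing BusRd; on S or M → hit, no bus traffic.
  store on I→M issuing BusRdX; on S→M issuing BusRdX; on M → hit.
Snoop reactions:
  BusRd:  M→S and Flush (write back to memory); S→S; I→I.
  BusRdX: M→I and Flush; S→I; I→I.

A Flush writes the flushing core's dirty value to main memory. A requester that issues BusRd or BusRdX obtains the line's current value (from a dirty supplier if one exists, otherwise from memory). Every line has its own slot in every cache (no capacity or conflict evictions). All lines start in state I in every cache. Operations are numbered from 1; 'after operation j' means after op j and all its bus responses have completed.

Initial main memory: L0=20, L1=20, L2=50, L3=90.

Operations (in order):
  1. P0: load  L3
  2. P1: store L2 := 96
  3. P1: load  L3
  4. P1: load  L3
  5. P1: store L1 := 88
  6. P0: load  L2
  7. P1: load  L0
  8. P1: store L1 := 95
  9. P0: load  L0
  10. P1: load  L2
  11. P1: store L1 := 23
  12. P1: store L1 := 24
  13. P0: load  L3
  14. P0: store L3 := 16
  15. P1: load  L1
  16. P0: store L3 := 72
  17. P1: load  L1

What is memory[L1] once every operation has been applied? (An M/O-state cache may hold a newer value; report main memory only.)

memory[L1] = 20

[1] P0: load  L3 | P0:S(90), P1:I | bus: BusRd
[2] P1: store L2 := 96 | P0:I, P1:M(96) | bus: BusRdX
[3] P1: load  L3 | P0:S(90), P1:S(90) | bus: BusRd
[4] P1: load  L3 | P0:S(90), P1:S(90) | bus: none
[5] P1: store L1 := 88 | P0:I, P1:M(88) | bus: BusRdX
[6] P0: load  L2 | P0:S(96), P1:S(96) | bus: BusRd,Flush
[7] P1: load  L0 | P0:I, P1:S(20) | bus: BusRd
[8] P1: store L1 := 95 | P0:I, P1:M(95) | bus: none
[9] P0: load  L0 | P0:S(20), P1:S(20) | bus: BusRd
[10] P1: load  L2 | P0:S(96), P1:S(96) | bus: none
[11] P1: store L1 := 23 | P0:I, P1:M(23) | bus: none
[12] P1: store L1 := 24 | P0:I, P1:M(24) | bus: none
[13] P0: load  L3 | P0:S(90), P1:S(90) | bus: none
[14] P0: store L3 := 16 | P0:M(16), P1:I | bus: BusRdX
[15] P1: load  L1 | P0:I, P1:M(24) | bus: none
[16] P0: store L3 := 72 | P0:M(72), P1:I | bus: none
[17] P1: load  L1 | P0:I, P1:M(24) | bus: none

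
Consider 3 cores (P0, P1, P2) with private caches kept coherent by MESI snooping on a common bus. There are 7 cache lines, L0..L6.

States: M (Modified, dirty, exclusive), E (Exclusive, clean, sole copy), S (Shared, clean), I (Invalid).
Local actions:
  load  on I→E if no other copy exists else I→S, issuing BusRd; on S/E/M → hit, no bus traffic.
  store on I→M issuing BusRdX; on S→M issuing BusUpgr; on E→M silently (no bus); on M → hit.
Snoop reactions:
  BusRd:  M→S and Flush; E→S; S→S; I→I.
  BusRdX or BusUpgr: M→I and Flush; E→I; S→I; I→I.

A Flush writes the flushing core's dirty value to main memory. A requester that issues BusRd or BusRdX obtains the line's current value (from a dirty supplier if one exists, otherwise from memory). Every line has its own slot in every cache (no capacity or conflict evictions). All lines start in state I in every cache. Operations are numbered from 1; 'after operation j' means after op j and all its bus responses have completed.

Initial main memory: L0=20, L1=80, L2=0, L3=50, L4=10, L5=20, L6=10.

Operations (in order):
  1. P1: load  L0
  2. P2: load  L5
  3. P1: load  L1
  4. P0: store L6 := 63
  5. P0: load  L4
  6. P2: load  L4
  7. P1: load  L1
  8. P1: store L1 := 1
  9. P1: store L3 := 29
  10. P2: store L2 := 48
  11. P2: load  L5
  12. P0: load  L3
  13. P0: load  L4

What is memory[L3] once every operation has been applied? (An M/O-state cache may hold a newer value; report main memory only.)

memory[L3] = 29

1. P1: load  L0  bus=[BusRd]  L0: P0=I P1=E P2=I  mem[L0]=20
2. P2: load  L5  bus=[BusRd]  L5: P0=I P1=I P2=E  mem[L5]=20
3. P1: load  L1  bus=[BusRd]  L1: P0=I P1=E P2=I  mem[L1]=80
4. P0: store L6 := 63  bus=[BusRdX]  L6: P0=M P1=I P2=I  mem[L6]=10
5. P0: load  L4  bus=[BusRd]  L4: P0=E P1=I P2=I  mem[L4]=10
6. P2: load  L4  bus=[BusRd]  L4: P0=S P1=I P2=S  mem[L4]=10
7. P1: load  L1  bus=[-]  L1: P0=I P1=E P2=I  mem[L1]=80
8. P1: store L1 := 1  bus=[-]  L1: P0=I P1=M P2=I  mem[L1]=80
9. P1: store L3 := 29  bus=[BusRdX]  L3: P0=I P1=M P2=I  mem[L3]=50
10. P2: store L2 := 48  bus=[BusRdX]  L2: P0=I P1=I P2=M  mem[L2]=0
11. P2: load  L5  bus=[-]  L5: P0=I P1=I P2=E  mem[L5]=20
12. P0: load  L3  bus=[BusRd,Flush]  L3: P0=S P1=S P2=I  mem[L3]=29
13. P0: load  L4  bus=[-]  L4: P0=S P1=I P2=S  mem[L4]=10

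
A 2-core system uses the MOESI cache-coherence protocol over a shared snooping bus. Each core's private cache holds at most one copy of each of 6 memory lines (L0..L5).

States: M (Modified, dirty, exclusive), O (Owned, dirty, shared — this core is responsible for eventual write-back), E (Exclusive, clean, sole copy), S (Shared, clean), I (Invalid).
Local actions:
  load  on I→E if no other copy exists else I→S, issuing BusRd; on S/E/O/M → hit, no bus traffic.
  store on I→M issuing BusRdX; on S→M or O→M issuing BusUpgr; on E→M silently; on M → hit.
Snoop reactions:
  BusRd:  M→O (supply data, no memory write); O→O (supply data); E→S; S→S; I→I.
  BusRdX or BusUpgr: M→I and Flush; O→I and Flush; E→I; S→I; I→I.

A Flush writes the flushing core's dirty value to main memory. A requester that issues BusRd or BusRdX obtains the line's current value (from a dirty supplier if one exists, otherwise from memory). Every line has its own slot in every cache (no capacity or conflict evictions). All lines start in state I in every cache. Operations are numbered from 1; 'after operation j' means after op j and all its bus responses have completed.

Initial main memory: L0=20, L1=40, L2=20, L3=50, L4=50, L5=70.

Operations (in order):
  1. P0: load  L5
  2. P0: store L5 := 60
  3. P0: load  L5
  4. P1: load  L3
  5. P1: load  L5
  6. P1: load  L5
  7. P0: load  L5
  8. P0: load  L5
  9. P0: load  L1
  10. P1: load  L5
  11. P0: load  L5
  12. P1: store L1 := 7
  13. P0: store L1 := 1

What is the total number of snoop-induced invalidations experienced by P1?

invalidations = 1

1. P0: load  L5  bus=[BusRd]  L5: P0=E P1=I  mem[L5]=70
2. P0: store L5 := 60  bus=[-]  L5: P0=M P1=I  mem[L5]=70
3. P0: load  L5  bus=[-]  L5: P0=M P1=I  mem[L5]=70
4. P1: load  L3  bus=[BusRd]  L3: P0=I P1=E  mem[L3]=50
5. P1: load  L5  bus=[BusRd]  L5: P0=O P1=S  mem[L5]=70
6. P1: load  L5  bus=[-]  L5: P0=O P1=S  mem[L5]=70
7. P0: load  L5  bus=[-]  L5: P0=O P1=S  mem[L5]=70
8. P0: load  L5  bus=[-]  L5: P0=O P1=S  mem[L5]=70
9. P0: load  L1  bus=[BusRd]  L1: P0=E P1=I  mem[L1]=40
10. P1: load  L5  bus=[-]  L5: P0=O P1=S  mem[L5]=70
11. P0: load  L5  bus=[-]  L5: P0=O P1=S  mem[L5]=70
12. P1: store L1 := 7  bus=[BusRdX]  L1: P0=I P1=M  mem[L1]=40
13. P0: store L1 := 1  bus=[BusRdX,Flush]  L1: P0=M P1=I  mem[L1]=7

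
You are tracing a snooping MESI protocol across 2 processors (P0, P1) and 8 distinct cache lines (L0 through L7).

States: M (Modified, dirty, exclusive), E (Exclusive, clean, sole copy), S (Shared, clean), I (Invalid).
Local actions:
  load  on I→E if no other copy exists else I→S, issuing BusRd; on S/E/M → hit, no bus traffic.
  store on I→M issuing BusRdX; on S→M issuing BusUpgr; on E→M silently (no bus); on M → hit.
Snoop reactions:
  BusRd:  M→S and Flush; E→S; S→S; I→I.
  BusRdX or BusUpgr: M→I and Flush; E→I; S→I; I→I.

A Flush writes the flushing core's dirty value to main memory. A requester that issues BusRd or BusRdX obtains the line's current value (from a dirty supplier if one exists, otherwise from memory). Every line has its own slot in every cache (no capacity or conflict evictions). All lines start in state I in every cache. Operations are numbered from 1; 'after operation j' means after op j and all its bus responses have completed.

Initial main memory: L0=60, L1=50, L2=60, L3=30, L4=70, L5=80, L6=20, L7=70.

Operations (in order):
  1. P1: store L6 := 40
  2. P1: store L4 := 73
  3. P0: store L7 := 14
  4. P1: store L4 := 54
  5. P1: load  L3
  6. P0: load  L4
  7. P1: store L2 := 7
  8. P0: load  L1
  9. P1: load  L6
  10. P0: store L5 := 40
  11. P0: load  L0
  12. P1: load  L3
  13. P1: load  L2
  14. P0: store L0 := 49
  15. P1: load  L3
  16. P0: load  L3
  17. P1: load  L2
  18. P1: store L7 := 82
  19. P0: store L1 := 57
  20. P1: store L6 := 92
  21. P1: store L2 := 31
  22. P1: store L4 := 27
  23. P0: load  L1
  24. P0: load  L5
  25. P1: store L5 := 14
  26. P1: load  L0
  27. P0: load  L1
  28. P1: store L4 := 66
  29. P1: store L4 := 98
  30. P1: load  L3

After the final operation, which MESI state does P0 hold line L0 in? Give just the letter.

state = S

1. P1: store L6 := 40  bus=[BusRdX]  L6: P0=I P1=M  mem[L6]=20
2. P1: store L4 := 73  bus=[BusRdX]  L4: P0=I P1=M  mem[L4]=70
3. P0: store L7 := 14  bus=[BusRdX]  L7: P0=M P1=I  mem[L7]=70
4. P1: store L4 := 54  bus=[-]  L4: P0=I P1=M  mem[L4]=70
5. P1: load  L3  bus=[BusRd]  L3: P0=I P1=E  mem[L3]=30
6. P0: load  L4  bus=[BusRd,Flush]  L4: P0=S P1=S  mem[L4]=54
7. P1: store L2 := 7  bus=[BusRdX]  L2: P0=I P1=M  mem[L2]=60
8. P0: load  L1  bus=[BusRd]  L1: P0=E P1=I  mem[L1]=50
9. P1: load  L6  bus=[-]  L6: P0=I P1=M  mem[L6]=20
10. P0: store L5 := 40  bus=[BusRdX]  L5: P0=M P1=I  mem[L5]=80
11. P0: load  L0  bus=[BusRd]  L0: P0=E P1=I  mem[L0]=60
12. P1: load  L3  bus=[-]  L3: P0=I P1=E  mem[L3]=30
13. P1: load  L2  bus=[-]  L2: P0=I P1=M  mem[L2]=60
14. P0: store L0 := 49  bus=[-]  L0: P0=M P1=I  mem[L0]=60
15. P1: load  L3  bus=[-]  L3: P0=I P1=E  mem[L3]=30
16. P0: load  L3  bus=[BusRd]  L3: P0=S P1=S  mem[L3]=30
17. P1: load  L2  bus=[-]  L2: P0=I P1=M  mem[L2]=60
18. P1: store L7 := 82  bus=[BusRdX,Flush]  L7: P0=I P1=M  mem[L7]=14
19. P0: store L1 := 57  bus=[-]  L1: P0=M P1=I  mem[L1]=50
20. P1: store L6 := 92  bus=[-]  L6: P0=I P1=M  mem[L6]=20
21. P1: store L2 := 31  bus=[-]  L2: P0=I P1=M  mem[L2]=60
22. P1: store L4 := 27  bus=[BusUpgr]  L4: P0=I P1=M  mem[L4]=54
23. P0: load  L1  bus=[-]  L1: P0=M P1=I  mem[L1]=50
24. P0: load  L5  bus=[-]  L5: P0=M P1=I  mem[L5]=80
25. P1: store L5 := 14  bus=[BusRdX,Flush]  L5: P0=I P1=M  mem[L5]=40
26. P1: load  L0  bus=[BusRd,Flush]  L0: P0=S P1=S  mem[L0]=49
27. P0: load  L1  bus=[-]  L1: P0=M P1=I  mem[L1]=50
28. P1: store L4 := 66  bus=[-]  L4: P0=I P1=M  mem[L4]=54
29. P1: store L4 := 98  bus=[-]  L4: P0=I P1=M  mem[L4]=54
30. P1: load  L3  bus=[-]  L3: P0=S P1=S  mem[L3]=30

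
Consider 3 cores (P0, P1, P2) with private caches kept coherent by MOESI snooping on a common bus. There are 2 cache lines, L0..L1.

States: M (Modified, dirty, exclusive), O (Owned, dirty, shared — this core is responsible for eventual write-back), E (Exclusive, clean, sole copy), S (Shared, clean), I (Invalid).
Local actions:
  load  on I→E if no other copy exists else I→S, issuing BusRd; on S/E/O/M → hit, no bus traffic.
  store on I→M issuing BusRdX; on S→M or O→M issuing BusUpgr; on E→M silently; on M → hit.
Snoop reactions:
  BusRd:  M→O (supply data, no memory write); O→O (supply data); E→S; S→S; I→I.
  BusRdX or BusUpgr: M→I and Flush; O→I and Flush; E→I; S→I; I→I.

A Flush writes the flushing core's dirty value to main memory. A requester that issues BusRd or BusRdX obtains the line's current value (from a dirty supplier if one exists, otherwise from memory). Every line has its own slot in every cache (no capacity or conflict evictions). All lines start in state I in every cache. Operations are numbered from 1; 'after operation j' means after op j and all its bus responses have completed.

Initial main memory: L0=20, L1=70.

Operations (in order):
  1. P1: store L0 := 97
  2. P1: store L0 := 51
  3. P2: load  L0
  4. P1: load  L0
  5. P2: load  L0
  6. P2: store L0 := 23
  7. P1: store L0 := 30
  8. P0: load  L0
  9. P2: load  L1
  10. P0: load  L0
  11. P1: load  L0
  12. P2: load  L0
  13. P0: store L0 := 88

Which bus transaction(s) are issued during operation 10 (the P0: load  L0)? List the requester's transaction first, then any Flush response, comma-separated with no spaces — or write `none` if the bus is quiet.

  op1 P1: store L0 := 97 → I/M/I on L0; bus BusRdX; mem=20
  op2 P1: store L0 := 51 → I/M/I on L0; bus (none); mem=20
  op3 P2: load  L0 → I/O/S on L0; bus BusRd; mem=20
  op4 P1: load  L0 → I/O/S on L0; bus (none); mem=20
  op5 P2: load  L0 → I/O/S on L0; bus (none); mem=20
  op6 P2: store L0 := 23 → I/I/M on L0; bus BusUpgr Flush; mem=51
  op7 P1: store L0 := 30 → I/M/I on L0; bus BusRdX Flush; mem=23
  op8 P0: load  L0 → S/O/I on L0; bus BusRd; mem=23
  op9 P2: load  L1 → I/I/E on L1; bus BusRd; mem=70
  op10 P0: load  L0 → S/O/I on L0; bus (none); mem=23
  op11 P1: load  L0 → S/O/I on L0; bus (none); mem=23
  op12 P2: load  L0 → S/O/S on L0; bus BusRd; mem=23
  op13 P0: store L0 := 88 → M/I/I on L0; bus BusUpgr Flush; mem=30

bus = none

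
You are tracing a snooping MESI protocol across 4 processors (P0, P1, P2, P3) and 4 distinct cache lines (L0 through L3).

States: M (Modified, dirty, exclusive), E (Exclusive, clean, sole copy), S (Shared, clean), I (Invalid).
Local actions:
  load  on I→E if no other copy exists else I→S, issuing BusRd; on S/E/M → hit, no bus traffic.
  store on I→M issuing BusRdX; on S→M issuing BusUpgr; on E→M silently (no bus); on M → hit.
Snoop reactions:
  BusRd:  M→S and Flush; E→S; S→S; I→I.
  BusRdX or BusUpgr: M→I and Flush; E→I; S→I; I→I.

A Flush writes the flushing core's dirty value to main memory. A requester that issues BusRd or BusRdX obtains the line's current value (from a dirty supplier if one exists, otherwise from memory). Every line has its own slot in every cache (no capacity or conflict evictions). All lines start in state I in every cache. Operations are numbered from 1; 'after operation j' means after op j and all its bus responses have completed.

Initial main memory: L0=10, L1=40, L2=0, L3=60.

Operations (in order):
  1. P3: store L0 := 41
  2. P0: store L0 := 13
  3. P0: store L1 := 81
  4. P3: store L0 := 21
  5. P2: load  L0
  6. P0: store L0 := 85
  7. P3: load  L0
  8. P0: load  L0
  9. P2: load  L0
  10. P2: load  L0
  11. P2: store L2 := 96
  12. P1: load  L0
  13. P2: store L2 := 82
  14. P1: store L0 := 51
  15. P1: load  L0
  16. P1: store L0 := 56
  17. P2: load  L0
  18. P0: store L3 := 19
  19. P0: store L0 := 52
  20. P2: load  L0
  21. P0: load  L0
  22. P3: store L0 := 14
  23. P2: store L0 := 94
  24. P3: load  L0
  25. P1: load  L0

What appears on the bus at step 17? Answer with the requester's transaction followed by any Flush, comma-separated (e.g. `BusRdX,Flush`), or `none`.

bus = BusRd,Flush

1. P3: store L0 := 41  bus=[BusRdX]  L0: P0=I P1=I P2=I P3=M  mem[L0]=10
2. P0: store L0 := 13  bus=[BusRdX,Flush]  L0: P0=M P1=I P2=I P3=I  mem[L0]=41
3. P0: store L1 := 81  bus=[BusRdX]  L1: P0=M P1=I P2=I P3=I  mem[L1]=40
4. P3: store L0 := 21  bus=[BusRdX,Flush]  L0: P0=I P1=I P2=I P3=M  mem[L0]=13
5. P2: load  L0  bus=[BusRd,Flush]  L0: P0=I P1=I P2=S P3=S  mem[L0]=21
6. P0: store L0 := 85  bus=[BusRdX]  L0: P0=M P1=I P2=I P3=I  mem[L0]=21
7. P3: load  L0  bus=[BusRd,Flush]  L0: P0=S P1=I P2=I P3=S  mem[L0]=85
8. P0: load  L0  bus=[-]  L0: P0=S P1=I P2=I P3=S  mem[L0]=85
9. P2: load  L0  bus=[BusRd]  L0: P0=S P1=I P2=S P3=S  mem[L0]=85
10. P2: load  L0  bus=[-]  L0: P0=S P1=I P2=S P3=S  mem[L0]=85
11. P2: store L2 := 96  bus=[BusRdX]  L2: P0=I P1=I P2=M P3=I  mem[L2]=0
12. P1: load  L0  bus=[BusRd]  L0: P0=S P1=S P2=S P3=S  mem[L0]=85
13. P2: store L2 := 82  bus=[-]  L2: P0=I P1=I P2=M P3=I  mem[L2]=0
14. P1: store L0 := 51  bus=[BusUpgr]  L0: P0=I P1=M P2=I P3=I  mem[L0]=85
15. P1: load  L0  bus=[-]  L0: P0=I P1=M P2=I P3=I  mem[L0]=85
16. P1: store L0 := 56  bus=[-]  L0: P0=I P1=M P2=I P3=I  mem[L0]=85
17. P2: load  L0  bus=[BusRd,Flush]  L0: P0=I P1=S P2=S P3=I  mem[L0]=56
18. P0: store L3 := 19  bus=[BusRdX]  L3: P0=M P1=I P2=I P3=I  mem[L3]=60
19. P0: store L0 := 52  bus=[BusRdX]  L0: P0=M P1=I P2=I P3=I  mem[L0]=56
20. P2: load  L0  bus=[BusRd,Flush]  L0: P0=S P1=I P2=S P3=I  mem[L0]=52
21. P0: load  L0  bus=[-]  L0: P0=S P1=I P2=S P3=I  mem[L0]=52
22. P3: store L0 := 14  bus=[BusRdX]  L0: P0=I P1=I P2=I P3=M  mem[L0]=52
23. P2: store L0 := 94  bus=[BusRdX,Flush]  L0: P0=I P1=I P2=M P3=I  mem[L0]=14
24. P3: load  L0  bus=[BusRd,Flush]  L0: P0=I P1=I P2=S P3=S  mem[L0]=94
25. P1: load  L0  bus=[BusRd]  L0: P0=I P1=S P2=S P3=S  mem[L0]=94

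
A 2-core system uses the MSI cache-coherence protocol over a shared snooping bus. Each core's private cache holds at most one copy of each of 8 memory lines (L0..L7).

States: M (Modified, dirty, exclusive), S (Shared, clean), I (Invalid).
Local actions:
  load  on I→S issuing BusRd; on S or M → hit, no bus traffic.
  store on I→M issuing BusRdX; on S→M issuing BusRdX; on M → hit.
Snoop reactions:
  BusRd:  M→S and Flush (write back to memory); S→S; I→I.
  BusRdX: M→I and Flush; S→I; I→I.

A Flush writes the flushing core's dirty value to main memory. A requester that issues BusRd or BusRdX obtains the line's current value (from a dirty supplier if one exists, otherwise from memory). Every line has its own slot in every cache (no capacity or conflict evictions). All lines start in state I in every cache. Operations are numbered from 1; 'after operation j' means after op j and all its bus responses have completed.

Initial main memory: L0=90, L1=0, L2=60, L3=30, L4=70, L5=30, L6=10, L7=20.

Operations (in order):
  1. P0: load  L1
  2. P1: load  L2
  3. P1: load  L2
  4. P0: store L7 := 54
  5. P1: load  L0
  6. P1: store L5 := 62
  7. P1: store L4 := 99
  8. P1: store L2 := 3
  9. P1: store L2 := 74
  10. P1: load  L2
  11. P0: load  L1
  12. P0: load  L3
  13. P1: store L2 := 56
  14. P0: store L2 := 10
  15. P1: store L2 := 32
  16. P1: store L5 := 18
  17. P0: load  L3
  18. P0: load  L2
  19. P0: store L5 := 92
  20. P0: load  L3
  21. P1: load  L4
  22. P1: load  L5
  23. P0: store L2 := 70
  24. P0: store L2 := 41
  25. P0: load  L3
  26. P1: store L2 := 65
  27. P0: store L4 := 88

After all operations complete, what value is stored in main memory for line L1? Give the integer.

[1] P0: load  L1 | P0:S(0), P1:I | bus: BusRd
[2] P1: load  L2 | P0:I, P1:S(60) | bus: BusRd
[3] P1: load  L2 | P0:I, P1:S(60) | bus: none
[4] P0: store L7 := 54 | P0:M(54), P1:I | bus: BusRdX
[5] P1: load  L0 | P0:I, P1:S(90) | bus: BusRd
[6] P1: store L5 := 62 | P0:I, P1:M(62) | bus: BusRdX
[7] P1: store L4 := 99 | P0:I, P1:M(99) | bus: BusRdX
[8] P1: store L2 := 3 | P0:I, P1:M(3) | bus: BusRdX
[9] P1: store L2 := 74 | P0:I, P1:M(74) | bus: none
[10] P1: load  L2 | P0:I, P1:M(74) | bus: none
[11] P0: load  L1 | P0:S(0), P1:I | bus: none
[12] P0: load  L3 | P0:S(30), P1:I | bus: BusRd
[13] P1: store L2 := 56 | P0:I, P1:M(56) | bus: none
[14] P0: store L2 := 10 | P0:M(10), P1:I | bus: BusRdX,Flush
[15] P1: store L2 := 32 | P0:I, P1:M(32) | bus: BusRdX,Flush
[16] P1: store L5 := 18 | P0:I, P1:M(18) | bus: none
[17] P0: load  L3 | P0:S(30), P1:I | bus: none
[18] P0: load  L2 | P0:S(32), P1:S(32) | bus: BusRd,Flush
[19] P0: store L5 := 92 | P0:M(92), P1:I | bus: BusRdX,Flush
[20] P0: load  L3 | P0:S(30), P1:I | bus: none
[21] P1: load  L4 | P0:I, P1:M(99) | bus: none
[22] P1: load  L5 | P0:S(92), P1:S(92) | bus: BusRd,Flush
[23] P0: store L2 := 70 | P0:M(70), P1:I | bus: BusRdX
[24] P0: store L2 := 41 | P0:M(41), P1:I | bus: none
[25] P0: load  L3 | P0:S(30), P1:I | bus: none
[26] P1: store L2 := 65 | P0:I, P1:M(65) | bus: BusRdX,Flush
[27] P0: store L4 := 88 | P0:M(88), P1:I | bus: BusRdX,Flush

memory[L1] = 0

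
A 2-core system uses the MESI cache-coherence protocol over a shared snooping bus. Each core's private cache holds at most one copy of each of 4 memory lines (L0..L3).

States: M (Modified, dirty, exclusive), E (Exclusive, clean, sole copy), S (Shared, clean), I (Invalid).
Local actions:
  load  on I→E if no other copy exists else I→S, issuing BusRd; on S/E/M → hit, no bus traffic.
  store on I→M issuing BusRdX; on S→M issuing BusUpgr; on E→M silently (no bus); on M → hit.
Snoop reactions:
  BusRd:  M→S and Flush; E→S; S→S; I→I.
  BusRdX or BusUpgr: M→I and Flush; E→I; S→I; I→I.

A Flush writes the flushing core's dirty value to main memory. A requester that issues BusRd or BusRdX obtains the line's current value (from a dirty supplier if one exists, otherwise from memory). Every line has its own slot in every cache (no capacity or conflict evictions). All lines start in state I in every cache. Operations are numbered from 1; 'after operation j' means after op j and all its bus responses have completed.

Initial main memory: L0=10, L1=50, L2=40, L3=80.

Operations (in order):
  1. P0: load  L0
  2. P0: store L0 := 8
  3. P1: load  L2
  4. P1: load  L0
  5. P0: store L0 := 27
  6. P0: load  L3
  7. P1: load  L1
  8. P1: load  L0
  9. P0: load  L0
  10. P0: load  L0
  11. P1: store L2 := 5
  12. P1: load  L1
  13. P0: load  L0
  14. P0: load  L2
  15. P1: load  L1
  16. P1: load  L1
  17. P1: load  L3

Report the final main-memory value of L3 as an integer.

memory[L3] = 80

[1] P0: load  L0 | P0:E(10), P1:I | bus: BusRd
[2] P0: store L0 := 8 | P0:M(8), P1:I | bus: none
[3] P1: load  L2 | P0:I, P1:E(40) | bus: BusRd
[4] P1: load  L0 | P0:S(8), P1:S(8) | bus: BusRd,Flush
[5] P0: store L0 := 27 | P0:M(27), P1:I | bus: BusUpgr
[6] P0: load  L3 | P0:E(80), P1:I | bus: BusRd
[7] P1: load  L1 | P0:I, P1:E(50) | bus: BusRd
[8] P1: load  L0 | P0:S(27), P1:S(27) | bus: BusRd,Flush
[9] P0: load  L0 | P0:S(27), P1:S(27) | bus: none
[10] P0: load  L0 | P0:S(27), P1:S(27) | bus: none
[11] P1: store L2 := 5 | P0:I, P1:M(5) | bus: none
[12] P1: load  L1 | P0:I, P1:E(50) | bus: none
[13] P0: load  L0 | P0:S(27), P1:S(27) | bus: none
[14] P0: load  L2 | P0:S(5), P1:S(5) | bus: BusRd,Flush
[15] P1: load  L1 | P0:I, P1:E(50) | bus: none
[16] P1: load  L1 | P0:I, P1:E(50) | bus: none
[17] P1: load  L3 | P0:S(80), P1:S(80) | bus: BusRd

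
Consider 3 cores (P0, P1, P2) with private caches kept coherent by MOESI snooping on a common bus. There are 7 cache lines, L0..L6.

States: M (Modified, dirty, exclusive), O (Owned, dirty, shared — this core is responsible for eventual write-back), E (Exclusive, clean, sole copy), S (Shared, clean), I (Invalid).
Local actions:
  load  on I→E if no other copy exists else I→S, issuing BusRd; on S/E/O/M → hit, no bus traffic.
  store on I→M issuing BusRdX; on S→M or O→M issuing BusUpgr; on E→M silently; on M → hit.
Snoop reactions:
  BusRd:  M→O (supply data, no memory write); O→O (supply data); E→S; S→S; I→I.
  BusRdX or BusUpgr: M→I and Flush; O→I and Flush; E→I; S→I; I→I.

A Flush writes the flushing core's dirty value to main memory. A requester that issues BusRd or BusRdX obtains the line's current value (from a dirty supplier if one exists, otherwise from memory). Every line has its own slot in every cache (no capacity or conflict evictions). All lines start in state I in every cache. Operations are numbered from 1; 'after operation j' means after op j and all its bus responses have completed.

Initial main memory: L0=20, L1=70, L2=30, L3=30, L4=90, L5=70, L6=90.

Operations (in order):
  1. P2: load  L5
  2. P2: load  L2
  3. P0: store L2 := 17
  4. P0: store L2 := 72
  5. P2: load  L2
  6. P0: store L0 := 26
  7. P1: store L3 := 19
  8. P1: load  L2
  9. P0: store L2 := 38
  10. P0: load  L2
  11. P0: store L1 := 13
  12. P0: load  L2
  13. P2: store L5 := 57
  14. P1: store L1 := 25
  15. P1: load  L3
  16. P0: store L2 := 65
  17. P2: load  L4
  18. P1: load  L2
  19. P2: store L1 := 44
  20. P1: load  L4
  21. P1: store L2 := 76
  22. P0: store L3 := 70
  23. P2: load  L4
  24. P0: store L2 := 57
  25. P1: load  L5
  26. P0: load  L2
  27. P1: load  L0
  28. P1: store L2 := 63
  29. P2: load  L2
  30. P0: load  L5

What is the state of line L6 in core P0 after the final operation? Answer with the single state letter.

state = I

step 1: P2: load  L5  ⟶  IIE  (L5)  txn=BusRd  M[L5]=70
step 2: P2: load  L2  ⟶  IIE  (L2)  txn=BusRd  M[L2]=30
step 3: P0: store L2 := 17  ⟶  MII  (L2)  txn=BusRdX  M[L2]=30
step 4: P0: store L2 := 72  ⟶  MII  (L2)  txn=∅  M[L2]=30
step 5: P2: load  L2  ⟶  OIS  (L2)  txn=BusRd  M[L2]=30
step 6: P0: store L0 := 26  ⟶  MII  (L0)  txn=BusRdX  M[L0]=20
step 7: P1: store L3 := 19  ⟶  IMI  (L3)  txn=BusRdX  M[L3]=30
step 8: P1: load  L2  ⟶  OSS  (L2)  txn=BusRd  M[L2]=30
step 9: P0: store L2 := 38  ⟶  MII  (L2)  txn=BusUpgr  M[L2]=30
step 10: P0: load  L2  ⟶  MII  (L2)  txn=∅  M[L2]=30
step 11: P0: store L1 := 13  ⟶  MII  (L1)  txn=BusRdX  M[L1]=70
step 12: P0: load  L2  ⟶  MII  (L2)  txn=∅  M[L2]=30
step 13: P2: store L5 := 57  ⟶  IIM  (L5)  txn=∅  M[L5]=70
step 14: P1: store L1 := 25  ⟶  IMI  (L1)  txn=BusRdX+Flush  M[L1]=13
step 15: P1: load  L3  ⟶  IMI  (L3)  txn=∅  M[L3]=30
step 16: P0: store L2 := 65  ⟶  MII  (L2)  txn=∅  M[L2]=30
step 17: P2: load  L4  ⟶  IIE  (L4)  txn=BusRd  M[L4]=90
step 18: P1: load  L2  ⟶  OSI  (L2)  txn=BusRd  M[L2]=30
step 19: P2: store L1 := 44  ⟶  IIM  (L1)  txn=BusRdX+Flush  M[L1]=25
step 20: P1: load  L4  ⟶  ISS  (L4)  txn=BusRd  M[L4]=90
step 21: P1: store L2 := 76  ⟶  IMI  (L2)  txn=BusUpgr+Flush  M[L2]=65
step 22: P0: store L3 := 70  ⟶  MII  (L3)  txn=BusRdX+Flush  M[L3]=19
step 23: P2: load  L4  ⟶  ISS  (L4)  txn=∅  M[L4]=90
step 24: P0: store L2 := 57  ⟶  MII  (L2)  txn=BusRdX+Flush  M[L2]=76
step 25: P1: load  L5  ⟶  ISO  (L5)  txn=BusRd  M[L5]=70
step 26: P0: load  L2  ⟶  MII  (L2)  txn=∅  M[L2]=76
step 27: P1: load  L0  ⟶  OSI  (L0)  txn=BusRd  M[L0]=20
step 28: P1: store L2 := 63  ⟶  IMI  (L2)  txn=BusRdX+Flush  M[L2]=57
step 29: P2: load  L2  ⟶  IOS  (L2)  txn=BusRd  M[L2]=57
step 30: P0: load  L5  ⟶  SSO  (L5)  txn=BusRd  M[L5]=70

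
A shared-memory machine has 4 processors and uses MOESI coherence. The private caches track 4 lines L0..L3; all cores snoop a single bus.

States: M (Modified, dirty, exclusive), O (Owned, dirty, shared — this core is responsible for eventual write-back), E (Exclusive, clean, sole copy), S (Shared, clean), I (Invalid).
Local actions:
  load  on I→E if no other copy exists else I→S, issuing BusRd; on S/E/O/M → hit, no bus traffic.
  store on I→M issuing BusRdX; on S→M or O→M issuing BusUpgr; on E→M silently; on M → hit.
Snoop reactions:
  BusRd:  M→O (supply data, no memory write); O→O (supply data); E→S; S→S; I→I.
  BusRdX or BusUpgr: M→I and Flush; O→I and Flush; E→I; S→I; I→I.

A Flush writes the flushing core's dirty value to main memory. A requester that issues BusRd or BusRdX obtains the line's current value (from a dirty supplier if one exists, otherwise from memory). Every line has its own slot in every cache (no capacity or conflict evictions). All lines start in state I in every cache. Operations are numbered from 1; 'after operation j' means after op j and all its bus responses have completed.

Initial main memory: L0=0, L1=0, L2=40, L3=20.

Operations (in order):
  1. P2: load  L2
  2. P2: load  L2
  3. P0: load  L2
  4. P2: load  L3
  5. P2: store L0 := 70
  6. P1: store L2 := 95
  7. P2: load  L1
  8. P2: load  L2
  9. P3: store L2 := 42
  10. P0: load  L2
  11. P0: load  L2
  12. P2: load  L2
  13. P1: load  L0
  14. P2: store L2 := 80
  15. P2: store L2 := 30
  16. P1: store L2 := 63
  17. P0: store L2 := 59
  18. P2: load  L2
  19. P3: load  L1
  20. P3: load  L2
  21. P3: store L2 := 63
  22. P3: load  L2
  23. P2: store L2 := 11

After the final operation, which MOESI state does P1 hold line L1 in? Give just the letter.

state = I

step 1: P2: load  L2  ⟶  IIEI  (L2)  txn=BusRd  M[L2]=40
step 2: P2: load  L2  ⟶  IIEI  (L2)  txn=∅  M[L2]=40
step 3: P0: load  L2  ⟶  SISI  (L2)  txn=BusRd  M[L2]=40
step 4: P2: load  L3  ⟶  IIEI  (L3)  txn=BusRd  M[L3]=20
step 5: P2: store L0 := 70  ⟶  IIMI  (L0)  txn=BusRdX  M[L0]=0
step 6: P1: store L2 := 95  ⟶  IMII  (L2)  txn=BusRdX  M[L2]=40
step 7: P2: load  L1  ⟶  IIEI  (L1)  txn=BusRd  M[L1]=0
step 8: P2: load  L2  ⟶  IOSI  (L2)  txn=BusRd  M[L2]=40
step 9: P3: store L2 := 42  ⟶  IIIM  (L2)  txn=BusRdX+Flush  M[L2]=95
step 10: P0: load  L2  ⟶  SIIO  (L2)  txn=BusRd  M[L2]=95
step 11: P0: load  L2  ⟶  SIIO  (L2)  txn=∅  M[L2]=95
step 12: P2: load  L2  ⟶  SISO  (L2)  txn=BusRd  M[L2]=95
step 13: P1: load  L0  ⟶  ISOI  (L0)  txn=BusRd  M[L0]=0
step 14: P2: store L2 := 80  ⟶  IIMI  (L2)  txn=BusUpgr+Flush  M[L2]=42
step 15: P2: store L2 := 30  ⟶  IIMI  (L2)  txn=∅  M[L2]=42
step 16: P1: store L2 := 63  ⟶  IMII  (L2)  txn=BusRdX+Flush  M[L2]=30
step 17: P0: store L2 := 59  ⟶  MIII  (L2)  txn=BusRdX+Flush  M[L2]=63
step 18: P2: load  L2  ⟶  OISI  (L2)  txn=BusRd  M[L2]=63
step 19: P3: load  L1  ⟶  IISS  (L1)  txn=BusRd  M[L1]=0
step 20: P3: load  L2  ⟶  OISS  (L2)  txn=BusRd  M[L2]=63
step 21: P3: store L2 := 63  ⟶  IIIM  (L2)  txn=BusUpgr+Flush  M[L2]=59
step 22: P3: load  L2  ⟶  IIIM  (L2)  txn=∅  M[L2]=59
step 23: P2: store L2 := 11  ⟶  IIMI  (L2)  txn=BusRdX+Flush  M[L2]=63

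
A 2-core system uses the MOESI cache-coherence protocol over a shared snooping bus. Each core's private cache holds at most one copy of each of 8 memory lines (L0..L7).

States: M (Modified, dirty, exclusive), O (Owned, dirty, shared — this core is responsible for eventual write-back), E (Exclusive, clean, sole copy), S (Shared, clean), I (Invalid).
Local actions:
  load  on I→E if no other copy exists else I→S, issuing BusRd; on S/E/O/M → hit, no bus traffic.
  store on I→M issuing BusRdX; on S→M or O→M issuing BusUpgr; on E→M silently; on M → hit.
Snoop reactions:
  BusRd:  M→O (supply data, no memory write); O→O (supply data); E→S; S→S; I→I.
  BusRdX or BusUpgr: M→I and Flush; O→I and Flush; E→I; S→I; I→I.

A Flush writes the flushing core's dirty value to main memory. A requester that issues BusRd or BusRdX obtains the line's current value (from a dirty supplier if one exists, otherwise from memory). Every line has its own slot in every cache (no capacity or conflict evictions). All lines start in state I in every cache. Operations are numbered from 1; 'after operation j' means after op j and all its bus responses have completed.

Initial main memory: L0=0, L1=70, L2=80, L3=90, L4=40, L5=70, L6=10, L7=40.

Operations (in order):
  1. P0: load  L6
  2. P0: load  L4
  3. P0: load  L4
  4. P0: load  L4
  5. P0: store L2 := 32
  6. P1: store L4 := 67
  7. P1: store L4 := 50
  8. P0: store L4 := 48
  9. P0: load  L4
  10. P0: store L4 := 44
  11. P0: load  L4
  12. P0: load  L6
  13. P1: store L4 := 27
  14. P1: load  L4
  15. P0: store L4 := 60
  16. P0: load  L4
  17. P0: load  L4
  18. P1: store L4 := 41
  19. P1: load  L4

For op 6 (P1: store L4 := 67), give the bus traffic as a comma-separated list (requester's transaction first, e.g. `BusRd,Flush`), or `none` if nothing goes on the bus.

step 1: P0: load  L6  ⟶  EI  (L6)  txn=BusRd  M[L6]=10
step 2: P0: load  L4  ⟶  EI  (L4)  txn=BusRd  M[L4]=40
step 3: P0: load  L4  ⟶  EI  (L4)  txn=∅  M[L4]=40
step 4: P0: load  L4  ⟶  EI  (L4)  txn=∅  M[L4]=40
step 5: P0: store L2 := 32  ⟶  MI  (L2)  txn=BusRdX  M[L2]=80
step 6: P1: store L4 := 67  ⟶  IM  (L4)  txn=BusRdX  M[L4]=40
step 7: P1: store L4 := 50  ⟶  IM  (L4)  txn=∅  M[L4]=40
step 8: P0: store L4 := 48  ⟶  MI  (L4)  txn=BusRdX+Flush  M[L4]=50
step 9: P0: load  L4  ⟶  MI  (L4)  txn=∅  M[L4]=50
step 10: P0: store L4 := 44  ⟶  MI  (L4)  txn=∅  M[L4]=50
step 11: P0: load  L4  ⟶  MI  (L4)  txn=∅  M[L4]=50
step 12: P0: load  L6  ⟶  EI  (L6)  txn=∅  M[L6]=10
step 13: P1: store L4 := 27  ⟶  IM  (L4)  txn=BusRdX+Flush  M[L4]=44
step 14: P1: load  L4  ⟶  IM  (L4)  txn=∅  M[L4]=44
step 15: P0: store L4 := 60  ⟶  MI  (L4)  txn=BusRdX+Flush  M[L4]=27
step 16: P0: load  L4  ⟶  MI  (L4)  txn=∅  M[L4]=27
step 17: P0: load  L4  ⟶  MI  (L4)  txn=∅  M[L4]=27
step 18: P1: store L4 := 41  ⟶  IM  (L4)  txn=BusRdX+Flush  M[L4]=60
step 19: P1: load  L4  ⟶  IM  (L4)  txn=∅  M[L4]=60

bus = BusRdX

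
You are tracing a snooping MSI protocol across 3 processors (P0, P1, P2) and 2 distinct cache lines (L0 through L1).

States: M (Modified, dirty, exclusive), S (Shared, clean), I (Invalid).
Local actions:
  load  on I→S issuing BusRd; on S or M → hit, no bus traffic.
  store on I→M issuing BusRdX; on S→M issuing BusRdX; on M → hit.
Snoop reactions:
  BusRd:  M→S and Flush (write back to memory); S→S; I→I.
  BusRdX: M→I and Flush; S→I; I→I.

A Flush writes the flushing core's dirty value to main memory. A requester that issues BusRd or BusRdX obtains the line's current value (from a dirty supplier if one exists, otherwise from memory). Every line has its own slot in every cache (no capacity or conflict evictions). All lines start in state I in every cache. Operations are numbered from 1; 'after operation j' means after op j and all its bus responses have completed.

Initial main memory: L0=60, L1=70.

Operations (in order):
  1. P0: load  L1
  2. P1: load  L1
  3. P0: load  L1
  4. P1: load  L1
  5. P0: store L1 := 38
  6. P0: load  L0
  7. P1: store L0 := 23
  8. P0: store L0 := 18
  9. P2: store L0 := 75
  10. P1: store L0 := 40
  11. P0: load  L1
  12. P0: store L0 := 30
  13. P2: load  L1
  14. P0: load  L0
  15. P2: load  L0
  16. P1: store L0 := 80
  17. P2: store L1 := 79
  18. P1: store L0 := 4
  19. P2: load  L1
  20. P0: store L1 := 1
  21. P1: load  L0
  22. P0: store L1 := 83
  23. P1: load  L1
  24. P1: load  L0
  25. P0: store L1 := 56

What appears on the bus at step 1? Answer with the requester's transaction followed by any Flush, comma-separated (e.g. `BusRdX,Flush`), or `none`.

bus = BusRd

1. P0: load  L1  bus=[BusRd]  L1: P0=S P1=I P2=I  mem[L1]=70
2. P1: load  L1  bus=[BusRd]  L1: P0=S P1=S P2=I  mem[L1]=70
3. P0: load  L1  bus=[-]  L1: P0=S P1=S P2=I  mem[L1]=70
4. P1: load  L1  bus=[-]  L1: P0=S P1=S P2=I  mem[L1]=70
5. P0: store L1 := 38  bus=[BusRdX]  L1: P0=M P1=I P2=I  mem[L1]=70
6. P0: load  L0  bus=[BusRd]  L0: P0=S P1=I P2=I  mem[L0]=60
7. P1: store L0 := 23  bus=[BusRdX]  L0: P0=I P1=M P2=I  mem[L0]=60
8. P0: store L0 := 18  bus=[BusRdX,Flush]  L0: P0=M P1=I P2=I  mem[L0]=23
9. P2: store L0 := 75  bus=[BusRdX,Flush]  L0: P0=I P1=I P2=M  mem[L0]=18
10. P1: store L0 := 40  bus=[BusRdX,Flush]  L0: P0=I P1=M P2=I  mem[L0]=75
11. P0: load  L1  bus=[-]  L1: P0=M P1=I P2=I  mem[L1]=70
12. P0: store L0 := 30  bus=[BusRdX,Flush]  L0: P0=M P1=I P2=I  mem[L0]=40
13. P2: load  L1  bus=[BusRd,Flush]  L1: P0=S P1=I P2=S  mem[L1]=38
14. P0: load  L0  bus=[-]  L0: P0=M P1=I P2=I  mem[L0]=40
15. P2: load  L0  bus=[BusRd,Flush]  L0: P0=S P1=I P2=S  mem[L0]=30
16. P1: store L0 := 80  bus=[BusRdX]  L0: P0=I P1=M P2=I  mem[L0]=30
17. P2: store L1 := 79  bus=[BusRdX]  L1: P0=I P1=I P2=M  mem[L1]=38
18. P1: store L0 := 4  bus=[-]  L0: P0=I P1=M P2=I  mem[L0]=30
19. P2: load  L1  bus=[-]  L1: P0=I P1=I P2=M  mem[L1]=38
20. P0: store L1 := 1  bus=[BusRdX,Flush]  L1: P0=M P1=I P2=I  mem[L1]=79
21. P1: load  L0  bus=[-]  L0: P0=I P1=M P2=I  mem[L0]=30
22. P0: store L1 := 83  bus=[-]  L1: P0=M P1=I P2=I  mem[L1]=79
23. P1: load  L1  bus=[BusRd,Flush]  L1: P0=S P1=S P2=I  mem[L1]=83
24. P1: load  L0  bus=[-]  L0: P0=I P1=M P2=I  mem[L0]=30
25. P0: store L1 := 56  bus=[BusRdX]  L1: P0=M P1=I P2=I  mem[L1]=83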